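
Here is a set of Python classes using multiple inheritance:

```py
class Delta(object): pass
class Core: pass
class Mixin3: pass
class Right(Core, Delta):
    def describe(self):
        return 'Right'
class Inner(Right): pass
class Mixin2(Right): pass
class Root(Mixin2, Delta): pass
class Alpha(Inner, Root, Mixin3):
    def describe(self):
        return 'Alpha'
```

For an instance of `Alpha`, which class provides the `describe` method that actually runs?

Alpha

L[Alpha] = Alpha + merge(L[Inner], L[Root], L[Mixin3], [Inner Root Mixin3])
  take Inner:  [Inner Right Core Delta object] + [Root Mixin2 Right Core Delta object] + [Mixin3 object] + [Inner Root Mixin3]
  take Root:  [Right Core Delta object] + [Root Mixin2 Right Core Delta object] + [Mixin3 object] + [Root Mixin3]
  take Mixin2:  [Right Core Delta object] + [Mixin2 Right Core Delta object] + [Mixin3 object] + [Mixin3]
  take Right:  [Right Core Delta object] + [Right Core Delta object] + [Mixin3 object] + [Mixin3]
  take Core:  [Core Delta object] + [Core Delta object] + [Mixin3 object] + [Mixin3]
  take Delta:  [Delta object] + [Delta object] + [Mixin3 object] + [Mixin3]
  take Mixin3:  [object] + [object] + [Mixin3 object] + [Mixin3]
  take object:  [object] + [object] + [object]
MRO: Alpha Inner Root Mixin2 Right Core Delta Mixin3 object
describe is defined in: Alpha, Right. First along the MRO is Alpha.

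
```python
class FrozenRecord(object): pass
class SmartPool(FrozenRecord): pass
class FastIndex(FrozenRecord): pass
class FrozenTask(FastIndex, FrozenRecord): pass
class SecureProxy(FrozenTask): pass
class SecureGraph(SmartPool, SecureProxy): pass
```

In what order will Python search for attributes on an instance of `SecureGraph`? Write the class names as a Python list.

L[SecureGraph] = SecureGraph + merge(L[SmartPool], L[SecureProxy], [SmartPool SecureProxy])
  take SmartPool:  [SmartPool FrozenRecord object] + [SecureProxy FrozenTask FastIndex FrozenRecord object] + [SmartPool SecureProxy]
  take SecureProxy:  [FrozenRecord object] + [SecureProxy FrozenTask FastIndex FrozenRecord object] + [SecureProxy]
  take FrozenTask:  [FrozenRecord object] + [FrozenTask FastIndex FrozenRecord object]
  take FastIndex:  [FrozenRecord object] + [FastIndex FrozenRecord object]
  take FrozenRecord:  [FrozenRecord object] + [FrozenRecord object]
  take object:  [object] + [object]

[SecureGraph, SmartPool, SecureProxy, FrozenTask, FastIndex, FrozenRecord, object]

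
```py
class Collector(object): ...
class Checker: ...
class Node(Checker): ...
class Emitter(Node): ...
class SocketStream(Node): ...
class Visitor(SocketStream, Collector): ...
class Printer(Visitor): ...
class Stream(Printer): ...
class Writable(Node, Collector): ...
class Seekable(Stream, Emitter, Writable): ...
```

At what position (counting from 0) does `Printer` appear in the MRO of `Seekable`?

L[Seekable] = Seekable + merge(L[Stream], L[Emitter], L[Writable], [Stream Emitter Writable])
  take Stream:  [Stream Printer Visitor SocketStream Node Checker Collector object] + [Emitter Node Checker object] + [Writable Node Checker Collector object] + [Stream Emitter Writable]
  take Printer:  [Printer Visitor SocketStream Node Checker Collector object] + [Emitter Node Checker object] + [Writable Node Checker Collector object] + [Emitter Writable]
  take Visitor:  [Visitor SocketStream Node Checker Collector object] + [Emitter Node Checker object] + [Writable Node Checker Collector object] + [Emitter Writable]
  take SocketStream:  [SocketStream Node Checker Collector object] + [Emitter Node Checker object] + [Writable Node Checker Collector object] + [Emitter Writable]
  take Emitter:  [Node Checker Collector object] + [Emitter Node Checker object] + [Writable Node Checker Collector object] + [Emitter Writable]
  take Writable:  [Node Checker Collector object] + [Node Checker object] + [Writable Node Checker Collector object] + [Writable]
  take Node:  [Node Checker Collector object] + [Node Checker object] + [Node Checker Collector object]
  take Checker:  [Checker Collector object] + [Checker object] + [Checker Collector object]
  take Collector:  [Collector object] + [object] + [Collector object]
  take object:  [object] + [object] + [object]
MRO: Seekable Stream Printer Visitor SocketStream Emitter Writable Node Checker Collector object
Printer sits at index 2.

2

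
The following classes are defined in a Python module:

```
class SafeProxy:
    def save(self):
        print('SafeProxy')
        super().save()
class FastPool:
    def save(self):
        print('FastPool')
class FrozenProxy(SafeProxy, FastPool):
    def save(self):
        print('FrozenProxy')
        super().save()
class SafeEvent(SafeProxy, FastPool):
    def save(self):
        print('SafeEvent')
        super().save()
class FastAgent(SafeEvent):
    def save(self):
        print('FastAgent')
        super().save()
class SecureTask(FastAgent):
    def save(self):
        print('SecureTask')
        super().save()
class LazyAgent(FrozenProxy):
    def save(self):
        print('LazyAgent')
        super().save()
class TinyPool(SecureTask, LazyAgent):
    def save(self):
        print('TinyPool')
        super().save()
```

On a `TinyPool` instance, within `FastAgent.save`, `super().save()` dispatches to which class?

L[TinyPool] = TinyPool + merge(L[SecureTask], L[LazyAgent], [SecureTask LazyAgent])
  take SecureTask:  [SecureTask FastAgent SafeEvent SafeProxy FastPool object] + [LazyAgent FrozenProxy SafeProxy FastPool object] + [SecureTask LazyAgent]
  take FastAgent:  [FastAgent SafeEvent SafeProxy FastPool object] + [LazyAgent FrozenProxy SafeProxy FastPool object] + [LazyAgent]
  take SafeEvent:  [SafeEvent SafeProxy FastPool object] + [LazyAgent FrozenProxy SafeProxy FastPool object] + [LazyAgent]
  take LazyAgent:  [SafeProxy FastPool object] + [LazyAgent FrozenProxy SafeProxy FastPool object] + [LazyAgent]
  take FrozenProxy:  [SafeProxy FastPool object] + [FrozenProxy SafeProxy FastPool object]
  take SafeProxy:  [SafeProxy FastPool object] + [SafeProxy FastPool object]
  take FastPool:  [FastPool object] + [FastPool object]
  take object:  [object] + [object]
MRO: TinyPool SecureTask FastAgent SafeEvent LazyAgent FrozenProxy SafeProxy FastPool object
super() in FastAgent.save on a TinyPool instance goes to the class after FastAgent in TinyPool's MRO: SafeEvent.

SafeEvent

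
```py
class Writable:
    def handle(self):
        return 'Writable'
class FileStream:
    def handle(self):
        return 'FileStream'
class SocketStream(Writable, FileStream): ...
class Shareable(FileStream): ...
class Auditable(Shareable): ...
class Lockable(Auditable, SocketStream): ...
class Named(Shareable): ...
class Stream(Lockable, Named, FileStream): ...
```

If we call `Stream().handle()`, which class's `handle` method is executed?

L[Stream] = Stream + merge(L[Lockable], L[Named], L[FileStream], [Lockable Named FileStream])
  take Lockable:  [Lockable Auditable Shareable SocketStream Writable FileStream object] + [Named Shareable FileStream object] + [FileStream object] + [Lockable Named FileStream]
  take Auditable:  [Auditable Shareable SocketStream Writable FileStream object] + [Named Shareable FileStream object] + [FileStream object] + [Named FileStream]
  take Named:  [Shareable SocketStream Writable FileStream object] + [Named Shareable FileStream object] + [FileStream object] + [Named FileStream]
  take Shareable:  [Shareable SocketStream Writable FileStream object] + [Shareable FileStream object] + [FileStream object] + [FileStream]
  take SocketStream:  [SocketStream Writable FileStream object] + [FileStream object] + [FileStream object] + [FileStream]
  take Writable:  [Writable FileStream object] + [FileStream object] + [FileStream object] + [FileStream]
  take FileStream:  [FileStream object] + [FileStream object] + [FileStream object] + [FileStream]
  take object:  [object] + [object] + [object]
MRO: Stream Lockable Auditable Named Shareable SocketStream Writable FileStream object
handle is defined in: FileStream, Writable. First along the MRO is Writable.

Writable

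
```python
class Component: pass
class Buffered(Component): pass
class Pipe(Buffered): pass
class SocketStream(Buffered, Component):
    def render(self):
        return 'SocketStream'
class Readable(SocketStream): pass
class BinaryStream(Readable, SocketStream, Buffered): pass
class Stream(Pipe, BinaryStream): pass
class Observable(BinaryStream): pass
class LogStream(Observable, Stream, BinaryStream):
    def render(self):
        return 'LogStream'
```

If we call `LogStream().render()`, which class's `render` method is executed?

LogStream

L[LogStream] = LogStream + merge(L[Observable], L[Stream], L[BinaryStream], [Observable Stream BinaryStream])
  take Observable:  [Observable BinaryStream Readable SocketStream Buffered Component object] + [Stream Pipe BinaryStream Readable SocketStream Buffered Component object] + [BinaryStream Readable SocketStream Buffered Component object] + [Observable Stream BinaryStream]
  take Stream:  [BinaryStream Readable SocketStream Buffered Component object] + [Stream Pipe BinaryStream Readable SocketStream Buffered Component object] + [BinaryStream Readable SocketStream Buffered Component object] + [Stream BinaryStream]
  take Pipe:  [BinaryStream Readable SocketStream Buffered Component object] + [Pipe BinaryStream Readable SocketStream Buffered Component object] + [BinaryStream Readable SocketStream Buffered Component object] + [BinaryStream]
  take BinaryStream:  [BinaryStream Readable SocketStream Buffered Component object] + [BinaryStream Readable SocketStream Buffered Component object] + [BinaryStream Readable SocketStream Buffered Component object] + [BinaryStream]
  take Readable:  [Readable SocketStream Buffered Component object] + [Readable SocketStream Buffered Component object] + [Readable SocketStream Buffered Component object]
  take SocketStream:  [SocketStream Buffered Component object] + [SocketStream Buffered Component object] + [SocketStream Buffered Component object]
  take Buffered:  [Buffered Component object] + [Buffered Component object] + [Buffered Component object]
  take Component:  [Component object] + [Component object] + [Component object]
  take object:  [object] + [object] + [object]
MRO: LogStream Observable Stream Pipe BinaryStream Readable SocketStream Buffered Component object
render is defined in: LogStream, SocketStream. First along the MRO is LogStream.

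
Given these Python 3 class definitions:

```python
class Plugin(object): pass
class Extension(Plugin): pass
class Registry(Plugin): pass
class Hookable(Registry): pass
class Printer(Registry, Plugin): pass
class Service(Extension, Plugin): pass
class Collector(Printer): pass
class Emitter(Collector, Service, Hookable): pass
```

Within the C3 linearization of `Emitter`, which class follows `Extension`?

Hookable

L[Emitter] = Emitter + merge(L[Collector], L[Service], L[Hookable], [Collector Service Hookable])
  take Collector:  [Collector Printer Registry Plugin object] + [Service Extension Plugin object] + [Hookable Registry Plugin object] + [Collector Service Hookable]
  take Printer:  [Printer Registry Plugin object] + [Service Extension Plugin object] + [Hookable Registry Plugin object] + [Service Hookable]
  take Service:  [Registry Plugin object] + [Service Extension Plugin object] + [Hookable Registry Plugin object] + [Service Hookable]
  take Extension:  [Registry Plugin object] + [Extension Plugin object] + [Hookable Registry Plugin object] + [Hookable]
  take Hookable:  [Registry Plugin object] + [Plugin object] + [Hookable Registry Plugin object] + [Hookable]
  take Registry:  [Registry Plugin object] + [Plugin object] + [Registry Plugin object]
  take Plugin:  [Plugin object] + [Plugin object] + [Plugin object]
  take object:  [object] + [object] + [object]
MRO: Emitter Collector Printer Service Extension Hookable Registry Plugin object
Extension is at position 4; next is Hookable.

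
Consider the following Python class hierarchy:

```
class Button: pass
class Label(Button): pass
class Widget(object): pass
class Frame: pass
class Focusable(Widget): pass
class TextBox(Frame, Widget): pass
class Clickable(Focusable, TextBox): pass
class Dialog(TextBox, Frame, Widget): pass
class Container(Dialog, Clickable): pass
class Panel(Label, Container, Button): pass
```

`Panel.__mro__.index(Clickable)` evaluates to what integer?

L[Panel] = Panel + merge(L[Label], L[Container], L[Button], [Label Container Button])
  take Label:  [Label Button object] + [Container Dialog Clickable Focusable TextBox Frame Widget object] + [Button object] + [Label Container Button]
  take Container:  [Button object] + [Container Dialog Clickable Focusable TextBox Frame Widget object] + [Button object] + [Container Button]
  take Button:  [Button object] + [Dialog Clickable Focusable TextBox Frame Widget object] + [Button object] + [Button]
  take Dialog:  [object] + [Dialog Clickable Focusable TextBox Frame Widget object] + [object]
  take Clickable:  [object] + [Clickable Focusable TextBox Frame Widget object] + [object]
  take Focusable:  [object] + [Focusable TextBox Frame Widget object] + [object]
  take TextBox:  [object] + [TextBox Frame Widget object] + [object]
  take Frame:  [object] + [Frame Widget object] + [object]
  take Widget:  [object] + [Widget object] + [object]
  take object:  [object] + [object] + [object]
MRO: Panel Label Container Button Dialog Clickable Focusable TextBox Frame Widget object
Clickable sits at index 5.

5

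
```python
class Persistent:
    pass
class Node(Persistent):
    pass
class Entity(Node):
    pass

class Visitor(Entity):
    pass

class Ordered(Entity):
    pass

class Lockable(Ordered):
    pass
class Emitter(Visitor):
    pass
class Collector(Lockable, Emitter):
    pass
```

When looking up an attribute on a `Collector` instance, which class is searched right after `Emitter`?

L[Collector] = Collector + merge(L[Lockable], L[Emitter], [Lockable Emitter])
  take Lockable:  [Lockable Ordered Entity Node Persistent object] + [Emitter Visitor Entity Node Persistent object] + [Lockable Emitter]
  take Ordered:  [Ordered Entity Node Persistent object] + [Emitter Visitor Entity Node Persistent object] + [Emitter]
  take Emitter:  [Entity Node Persistent object] + [Emitter Visitor Entity Node Persistent object] + [Emitter]
  take Visitor:  [Entity Node Persistent object] + [Visitor Entity Node Persistent object]
  take Entity:  [Entity Node Persistent object] + [Entity Node Persistent object]
  take Node:  [Node Persistent object] + [Node Persistent object]
  take Persistent:  [Persistent object] + [Persistent object]
  take object:  [object] + [object]
MRO: Collector Lockable Ordered Emitter Visitor Entity Node Persistent object
Emitter is at position 3; next is Visitor.

Visitor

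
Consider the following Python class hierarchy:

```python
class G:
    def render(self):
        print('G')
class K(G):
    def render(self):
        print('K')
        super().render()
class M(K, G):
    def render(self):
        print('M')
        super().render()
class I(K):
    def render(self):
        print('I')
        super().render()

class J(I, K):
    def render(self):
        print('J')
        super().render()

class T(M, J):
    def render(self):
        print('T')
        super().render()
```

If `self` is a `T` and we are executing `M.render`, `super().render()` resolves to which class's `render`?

L[T] = T + merge(L[M], L[J], [M J])
  take M:  [M K G object] + [J I K G object] + [M J]
  take J:  [K G object] + [J I K G object] + [J]
  take I:  [K G object] + [I K G object]
  take K:  [K G object] + [K G object]
  take G:  [G object] + [G object]
  take object:  [object] + [object]
MRO: T M J I K G object
super() in M.render on a T instance goes to the class after M in T's MRO: J.

J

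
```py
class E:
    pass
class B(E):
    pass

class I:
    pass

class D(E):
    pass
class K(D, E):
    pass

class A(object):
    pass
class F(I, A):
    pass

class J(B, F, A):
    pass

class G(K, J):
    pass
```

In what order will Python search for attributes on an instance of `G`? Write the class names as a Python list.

[G, K, D, J, B, E, F, I, A, object]

L[G] = G + merge(L[K], L[J], [K J])
  take K:  [K D E object] + [J B E F I A object] + [K J]
  take D:  [D E object] + [J B E F I A object] + [J]
  take J:  [E object] + [J B E F I A object] + [J]
  take B:  [E object] + [B E F I A object]
  take E:  [E object] + [E F I A object]
  take F:  [object] + [F I A object]
  take I:  [object] + [I A object]
  take A:  [object] + [A object]
  take object:  [object] + [object]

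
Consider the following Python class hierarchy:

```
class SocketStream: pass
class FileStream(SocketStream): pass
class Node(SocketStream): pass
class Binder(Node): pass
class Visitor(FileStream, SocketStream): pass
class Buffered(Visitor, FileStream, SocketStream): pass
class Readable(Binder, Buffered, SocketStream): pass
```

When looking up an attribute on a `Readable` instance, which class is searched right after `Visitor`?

FileStream

L[Readable] = Readable + merge(L[Binder], L[Buffered], L[SocketStream], [Binder Buffered SocketStream])
  take Binder:  [Binder Node SocketStream object] + [Buffered Visitor FileStream SocketStream object] + [SocketStream object] + [Binder Buffered SocketStream]
  take Node:  [Node SocketStream object] + [Buffered Visitor FileStream SocketStream object] + [SocketStream object] + [Buffered SocketStream]
  take Buffered:  [SocketStream object] + [Buffered Visitor FileStream SocketStream object] + [SocketStream object] + [Buffered SocketStream]
  take Visitor:  [SocketStream object] + [Visitor FileStream SocketStream object] + [SocketStream object] + [SocketStream]
  take FileStream:  [SocketStream object] + [FileStream SocketStream object] + [SocketStream object] + [SocketStream]
  take SocketStream:  [SocketStream object] + [SocketStream object] + [SocketStream object] + [SocketStream]
  take object:  [object] + [object] + [object]
MRO: Readable Binder Node Buffered Visitor FileStream SocketStream object
Visitor is at position 4; next is FileStream.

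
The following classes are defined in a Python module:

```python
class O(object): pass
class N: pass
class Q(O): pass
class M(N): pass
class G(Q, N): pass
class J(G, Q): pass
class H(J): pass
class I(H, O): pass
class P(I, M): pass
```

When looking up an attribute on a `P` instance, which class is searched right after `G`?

Q

L[P] = P + merge(L[I], L[M], [I M])
  take I:  [I H J G Q O N object] + [M N object] + [I M]
  take H:  [H J G Q O N object] + [M N object] + [M]
  take J:  [J G Q O N object] + [M N object] + [M]
  take G:  [G Q O N object] + [M N object] + [M]
  take Q:  [Q O N object] + [M N object] + [M]
  take O:  [O N object] + [M N object] + [M]
  take M:  [N object] + [M N object] + [M]
  take N:  [N object] + [N object]
  take object:  [object] + [object]
MRO: P I H J G Q O M N object
G is at position 4; next is Q.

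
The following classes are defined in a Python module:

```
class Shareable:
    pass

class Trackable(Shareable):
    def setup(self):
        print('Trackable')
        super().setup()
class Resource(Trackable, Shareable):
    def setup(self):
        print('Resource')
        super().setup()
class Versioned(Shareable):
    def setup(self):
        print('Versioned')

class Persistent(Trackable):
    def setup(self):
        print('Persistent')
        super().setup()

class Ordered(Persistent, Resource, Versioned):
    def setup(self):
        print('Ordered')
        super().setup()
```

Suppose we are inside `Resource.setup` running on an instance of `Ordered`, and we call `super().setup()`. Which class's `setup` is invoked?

L[Ordered] = Ordered + merge(L[Persistent], L[Resource], L[Versioned], [Persistent Resource Versioned])
  take Persistent:  [Persistent Trackable Shareable object] + [Resource Trackable Shareable object] + [Versioned Shareable object] + [Persistent Resource Versioned]
  take Resource:  [Trackable Shareable object] + [Resource Trackable Shareable object] + [Versioned Shareable object] + [Resource Versioned]
  take Trackable:  [Trackable Shareable object] + [Trackable Shareable object] + [Versioned Shareable object] + [Versioned]
  take Versioned:  [Shareable object] + [Shareable object] + [Versioned Shareable object] + [Versioned]
  take Shareable:  [Shareable object] + [Shareable object] + [Shareable object]
  take object:  [object] + [object] + [object]
MRO: Ordered Persistent Resource Trackable Versioned Shareable object
super() in Resource.setup on a Ordered instance goes to the class after Resource in Ordered's MRO: Trackable.

Trackable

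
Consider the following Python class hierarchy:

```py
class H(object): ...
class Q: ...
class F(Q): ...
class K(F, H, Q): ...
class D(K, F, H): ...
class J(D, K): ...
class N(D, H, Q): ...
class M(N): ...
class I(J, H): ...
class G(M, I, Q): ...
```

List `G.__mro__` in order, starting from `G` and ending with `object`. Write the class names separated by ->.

G -> M -> N -> I -> J -> D -> K -> F -> H -> Q -> object

L[G] = G + merge(L[M], L[I], L[Q], [M I Q])
  take M:  [M N D K F H Q object] + [I J D K F H Q object] + [Q object] + [M I Q]
  take N:  [N D K F H Q object] + [I J D K F H Q object] + [Q object] + [I Q]
  take I:  [D K F H Q object] + [I J D K F H Q object] + [Q object] + [I Q]
  take J:  [D K F H Q object] + [J D K F H Q object] + [Q object] + [Q]
  take D:  [D K F H Q object] + [D K F H Q object] + [Q object] + [Q]
  take K:  [K F H Q object] + [K F H Q object] + [Q object] + [Q]
  take F:  [F H Q object] + [F H Q object] + [Q object] + [Q]
  take H:  [H Q object] + [H Q object] + [Q object] + [Q]
  take Q:  [Q object] + [Q object] + [Q object] + [Q]
  take object:  [object] + [object] + [object]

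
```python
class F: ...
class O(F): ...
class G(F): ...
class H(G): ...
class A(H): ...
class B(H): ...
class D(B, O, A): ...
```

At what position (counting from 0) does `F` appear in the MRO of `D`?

6

L[D] = D + merge(L[B], L[O], L[A], [B O A])
  take B:  [B H G F object] + [O F object] + [A H G F object] + [B O A]
  take O:  [H G F object] + [O F object] + [A H G F object] + [O A]
  take A:  [H G F object] + [F object] + [A H G F object] + [A]
  take H:  [H G F object] + [F object] + [H G F object]
  take G:  [G F object] + [F object] + [G F object]
  take F:  [F object] + [F object] + [F object]
  take object:  [object] + [object] + [object]
MRO: D B O A H G F object
F sits at index 6.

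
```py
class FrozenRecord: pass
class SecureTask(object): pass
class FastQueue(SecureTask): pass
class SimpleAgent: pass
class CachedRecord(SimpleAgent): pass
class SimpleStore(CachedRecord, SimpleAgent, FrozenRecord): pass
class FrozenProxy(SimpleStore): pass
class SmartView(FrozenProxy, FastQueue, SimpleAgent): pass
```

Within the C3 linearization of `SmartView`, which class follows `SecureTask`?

L[SmartView] = SmartView + merge(L[FrozenProxy], L[FastQueue], L[SimpleAgent], [FrozenProxy FastQueue SimpleAgent])
  take FrozenProxy:  [FrozenProxy SimpleStore CachedRecord SimpleAgent FrozenRecord object] + [FastQueue SecureTask object] + [SimpleAgent object] + [FrozenProxy FastQueue SimpleAgent]
  take SimpleStore:  [SimpleStore CachedRecord SimpleAgent FrozenRecord object] + [FastQueue SecureTask object] + [SimpleAgent object] + [FastQueue SimpleAgent]
  take CachedRecord:  [CachedRecord SimpleAgent FrozenRecord object] + [FastQueue SecureTask object] + [SimpleAgent object] + [FastQueue SimpleAgent]
  take FastQueue:  [SimpleAgent FrozenRecord object] + [FastQueue SecureTask object] + [SimpleAgent object] + [FastQueue SimpleAgent]
  take SimpleAgent:  [SimpleAgent FrozenRecord object] + [SecureTask object] + [SimpleAgent object] + [SimpleAgent]
  take FrozenRecord:  [FrozenRecord object] + [SecureTask object] + [object]
  take SecureTask:  [object] + [SecureTask object] + [object]
  take object:  [object] + [object] + [object]
MRO: SmartView FrozenProxy SimpleStore CachedRecord FastQueue SimpleAgent FrozenRecord SecureTask object
SecureTask is at position 7; next is object.

object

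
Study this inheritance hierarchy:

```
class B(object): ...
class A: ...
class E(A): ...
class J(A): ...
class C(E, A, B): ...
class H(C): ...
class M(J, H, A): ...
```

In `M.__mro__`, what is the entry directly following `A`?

L[M] = M + merge(L[J], L[H], L[A], [J H A])
  take J:  [J A object] + [H C E A B object] + [A object] + [J H A]
  take H:  [A object] + [H C E A B object] + [A object] + [H A]
  take C:  [A object] + [C E A B object] + [A object] + [A]
  take E:  [A object] + [E A B object] + [A object] + [A]
  take A:  [A object] + [A B object] + [A object] + [A]
  take B:  [object] + [B object] + [object]
  take object:  [object] + [object] + [object]
MRO: M J H C E A B object
A is at position 5; next is B.

B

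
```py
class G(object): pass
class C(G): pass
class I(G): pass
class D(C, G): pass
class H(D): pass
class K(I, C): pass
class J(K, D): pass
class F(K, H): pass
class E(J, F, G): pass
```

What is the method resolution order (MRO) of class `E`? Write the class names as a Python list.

L[E] = E + merge(L[J], L[F], L[G], [J F G])
  take J:  [J K I D C G object] + [F K I H D C G object] + [G object] + [J F G]
  take F:  [K I D C G object] + [F K I H D C G object] + [G object] + [F G]
  take K:  [K I D C G object] + [K I H D C G object] + [G object] + [G]
  take I:  [I D C G object] + [I H D C G object] + [G object] + [G]
  take H:  [D C G object] + [H D C G object] + [G object] + [G]
  take D:  [D C G object] + [D C G object] + [G object] + [G]
  take C:  [C G object] + [C G object] + [G object] + [G]
  take G:  [G object] + [G object] + [G object] + [G]
  take object:  [object] + [object] + [object]

[E, J, F, K, I, H, D, C, G, object]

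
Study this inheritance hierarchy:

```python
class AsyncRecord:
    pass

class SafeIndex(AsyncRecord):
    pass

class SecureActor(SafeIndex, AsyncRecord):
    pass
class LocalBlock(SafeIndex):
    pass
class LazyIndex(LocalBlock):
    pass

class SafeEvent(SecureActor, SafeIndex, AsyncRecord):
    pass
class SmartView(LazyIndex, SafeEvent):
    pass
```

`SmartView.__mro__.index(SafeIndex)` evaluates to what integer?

L[SmartView] = SmartView + merge(L[LazyIndex], L[SafeEvent], [LazyIndex SafeEvent])
  take LazyIndex:  [LazyIndex LocalBlock SafeIndex AsyncRecord object] + [SafeEvent SecureActor SafeIndex AsyncRecord object] + [LazyIndex SafeEvent]
  take LocalBlock:  [LocalBlock SafeIndex AsyncRecord object] + [SafeEvent SecureActor SafeIndex AsyncRecord object] + [SafeEvent]
  take SafeEvent:  [SafeIndex AsyncRecord object] + [SafeEvent SecureActor SafeIndex AsyncRecord object] + [SafeEvent]
  take SecureActor:  [SafeIndex AsyncRecord object] + [SecureActor SafeIndex AsyncRecord object]
  take SafeIndex:  [SafeIndex AsyncRecord object] + [SafeIndex AsyncRecord object]
  take AsyncRecord:  [AsyncRecord object] + [AsyncRecord object]
  take object:  [object] + [object]
MRO: SmartView LazyIndex LocalBlock SafeEvent SecureActor SafeIndex AsyncRecord object
SafeIndex sits at index 5.

5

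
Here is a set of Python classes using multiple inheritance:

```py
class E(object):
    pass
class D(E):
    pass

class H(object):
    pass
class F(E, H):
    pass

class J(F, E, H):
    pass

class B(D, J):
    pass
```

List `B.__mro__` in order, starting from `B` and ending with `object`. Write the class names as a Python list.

[B, D, J, F, E, H, object]

L[B] = B + merge(L[D], L[J], [D J])
  take D:  [D E object] + [J F E H object] + [D J]
  take J:  [E object] + [J F E H object] + [J]
  take F:  [E object] + [F E H object]
  take E:  [E object] + [E H object]
  take H:  [object] + [H object]
  take object:  [object] + [object]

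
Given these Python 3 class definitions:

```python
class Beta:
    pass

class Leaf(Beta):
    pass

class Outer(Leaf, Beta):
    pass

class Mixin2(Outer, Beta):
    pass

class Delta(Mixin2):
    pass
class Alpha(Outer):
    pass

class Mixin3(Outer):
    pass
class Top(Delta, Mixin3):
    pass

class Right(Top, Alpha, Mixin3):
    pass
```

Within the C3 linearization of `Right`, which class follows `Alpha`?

L[Right] = Right + merge(L[Top], L[Alpha], L[Mixin3], [Top Alpha Mixin3])
  take Top:  [Top Delta Mixin2 Mixin3 Outer Leaf Beta object] + [Alpha Outer Leaf Beta object] + [Mixin3 Outer Leaf Beta object] + [Top Alpha Mixin3]
  take Delta:  [Delta Mixin2 Mixin3 Outer Leaf Beta object] + [Alpha Outer Leaf Beta object] + [Mixin3 Outer Leaf Beta object] + [Alpha Mixin3]
  take Mixin2:  [Mixin2 Mixin3 Outer Leaf Beta object] + [Alpha Outer Leaf Beta object] + [Mixin3 Outer Leaf Beta object] + [Alpha Mixin3]
  take Alpha:  [Mixin3 Outer Leaf Beta object] + [Alpha Outer Leaf Beta object] + [Mixin3 Outer Leaf Beta object] + [Alpha Mixin3]
  take Mixin3:  [Mixin3 Outer Leaf Beta object] + [Outer Leaf Beta object] + [Mixin3 Outer Leaf Beta object] + [Mixin3]
  take Outer:  [Outer Leaf Beta object] + [Outer Leaf Beta object] + [Outer Leaf Beta object]
  take Leaf:  [Leaf Beta object] + [Leaf Beta object] + [Leaf Beta object]
  take Beta:  [Beta object] + [Beta object] + [Beta object]
  take object:  [object] + [object] + [object]
MRO: Right Top Delta Mixin2 Alpha Mixin3 Outer Leaf Beta object
Alpha is at position 4; next is Mixin3.

Mixin3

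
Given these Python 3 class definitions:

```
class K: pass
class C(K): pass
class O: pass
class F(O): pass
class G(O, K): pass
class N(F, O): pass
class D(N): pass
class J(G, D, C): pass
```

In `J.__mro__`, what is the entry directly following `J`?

G

L[J] = J + merge(L[G], L[D], L[C], [G D C])
  take G:  [G O K object] + [D N F O object] + [C K object] + [G D C]
  take D:  [O K object] + [D N F O object] + [C K object] + [D C]
  take N:  [O K object] + [N F O object] + [C K object] + [C]
  take F:  [O K object] + [F O object] + [C K object] + [C]
  take O:  [O K object] + [O object] + [C K object] + [C]
  take C:  [K object] + [object] + [C K object] + [C]
  take K:  [K object] + [object] + [K object]
  take object:  [object] + [object] + [object]
MRO: J G D N F O C K object
J is at position 0; next is G.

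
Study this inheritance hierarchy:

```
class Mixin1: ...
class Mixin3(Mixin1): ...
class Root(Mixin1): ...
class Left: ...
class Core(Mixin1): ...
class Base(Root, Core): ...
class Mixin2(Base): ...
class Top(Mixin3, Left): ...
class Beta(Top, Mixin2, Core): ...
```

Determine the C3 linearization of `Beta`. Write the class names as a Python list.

L[Beta] = Beta + merge(L[Top], L[Mixin2], L[Core], [Top Mixin2 Core])
  take Top:  [Top Mixin3 Mixin1 Left object] + [Mixin2 Base Root Core Mixin1 object] + [Core Mixin1 object] + [Top Mixin2 Core]
  take Mixin3:  [Mixin3 Mixin1 Left object] + [Mixin2 Base Root Core Mixin1 object] + [Core Mixin1 object] + [Mixin2 Core]
  take Mixin2:  [Mixin1 Left object] + [Mixin2 Base Root Core Mixin1 object] + [Core Mixin1 object] + [Mixin2 Core]
  take Base:  [Mixin1 Left object] + [Base Root Core Mixin1 object] + [Core Mixin1 object] + [Core]
  take Root:  [Mixin1 Left object] + [Root Core Mixin1 object] + [Core Mixin1 object] + [Core]
  take Core:  [Mixin1 Left object] + [Core Mixin1 object] + [Core Mixin1 object] + [Core]
  take Mixin1:  [Mixin1 Left object] + [Mixin1 object] + [Mixin1 object]
  take Left:  [Left object] + [object] + [object]
  take object:  [object] + [object] + [object]

[Beta, Top, Mixin3, Mixin2, Base, Root, Core, Mixin1, Left, object]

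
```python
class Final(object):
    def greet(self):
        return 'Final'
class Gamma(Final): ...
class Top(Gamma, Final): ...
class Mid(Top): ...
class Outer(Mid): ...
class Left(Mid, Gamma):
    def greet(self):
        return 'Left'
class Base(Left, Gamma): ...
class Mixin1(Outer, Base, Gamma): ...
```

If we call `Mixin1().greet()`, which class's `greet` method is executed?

L[Mixin1] = Mixin1 + merge(L[Outer], L[Base], L[Gamma], [Outer Base Gamma])
  take Outer:  [Outer Mid Top Gamma Final object] + [Base Left Mid Top Gamma Final object] + [Gamma Final object] + [Outer Base Gamma]
  take Base:  [Mid Top Gamma Final object] + [Base Left Mid Top Gamma Final object] + [Gamma Final object] + [Base Gamma]
  take Left:  [Mid Top Gamma Final object] + [Left Mid Top Gamma Final object] + [Gamma Final object] + [Gamma]
  take Mid:  [Mid Top Gamma Final object] + [Mid Top Gamma Final object] + [Gamma Final object] + [Gamma]
  take Top:  [Top Gamma Final object] + [Top Gamma Final object] + [Gamma Final object] + [Gamma]
  take Gamma:  [Gamma Final object] + [Gamma Final object] + [Gamma Final object] + [Gamma]
  take Final:  [Final object] + [Final object] + [Final object]
  take object:  [object] + [object] + [object]
MRO: Mixin1 Outer Base Left Mid Top Gamma Final object
greet is defined in: Final, Left. First along the MRO is Left.

Left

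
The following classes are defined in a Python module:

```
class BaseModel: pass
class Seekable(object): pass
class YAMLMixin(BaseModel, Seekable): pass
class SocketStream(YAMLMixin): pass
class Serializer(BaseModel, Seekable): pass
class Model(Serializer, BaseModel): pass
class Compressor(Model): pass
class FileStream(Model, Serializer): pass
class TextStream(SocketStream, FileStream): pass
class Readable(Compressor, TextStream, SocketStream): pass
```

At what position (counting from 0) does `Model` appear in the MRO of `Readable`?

6

L[Readable] = Readable + merge(L[Compressor], L[TextStream], L[SocketStream], [Compressor TextStream SocketStream])
  take Compressor:  [Compressor Model Serializer BaseModel Seekable object] + [TextStream SocketStream YAMLMixin FileStream Model Serializer BaseModel Seekable object] + [SocketStream YAMLMixin BaseModel Seekable object] + [Compressor TextStream SocketStream]
  take TextStream:  [Model Serializer BaseModel Seekable object] + [TextStream SocketStream YAMLMixin FileStream Model Serializer BaseModel Seekable object] + [SocketStream YAMLMixin BaseModel Seekable object] + [TextStream SocketStream]
  take SocketStream:  [Model Serializer BaseModel Seekable object] + [SocketStream YAMLMixin FileStream Model Serializer BaseModel Seekable object] + [SocketStream YAMLMixin BaseModel Seekable object] + [SocketStream]
  take YAMLMixin:  [Model Serializer BaseModel Seekable object] + [YAMLMixin FileStream Model Serializer BaseModel Seekable object] + [YAMLMixin BaseModel Seekable object]
  take FileStream:  [Model Serializer BaseModel Seekable object] + [FileStream Model Serializer BaseModel Seekable object] + [BaseModel Seekable object]
  take Model:  [Model Serializer BaseModel Seekable object] + [Model Serializer BaseModel Seekable object] + [BaseModel Seekable object]
  take Serializer:  [Serializer BaseModel Seekable object] + [Serializer BaseModel Seekable object] + [BaseModel Seekable object]
  take BaseModel:  [BaseModel Seekable object] + [BaseModel Seekable object] + [BaseModel Seekable object]
  take Seekable:  [Seekable object] + [Seekable object] + [Seekable object]
  take object:  [object] + [object] + [object]
MRO: Readable Compressor TextStream SocketStream YAMLMixin FileStream Model Serializer BaseModel Seekable object
Model sits at index 6.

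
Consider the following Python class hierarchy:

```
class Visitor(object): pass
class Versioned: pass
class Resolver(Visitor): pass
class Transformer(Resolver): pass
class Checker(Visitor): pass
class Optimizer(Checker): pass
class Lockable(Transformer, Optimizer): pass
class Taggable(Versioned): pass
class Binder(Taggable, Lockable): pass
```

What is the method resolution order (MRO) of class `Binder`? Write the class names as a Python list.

[Binder, Taggable, Versioned, Lockable, Transformer, Resolver, Optimizer, Checker, Visitor, object]

L[Binder] = Binder + merge(L[Taggable], L[Lockable], [Taggable Lockable])
  take Taggable:  [Taggable Versioned object] + [Lockable Transformer Resolver Optimizer Checker Visitor object] + [Taggable Lockable]
  take Versioned:  [Versioned object] + [Lockable Transformer Resolver Optimizer Checker Visitor object] + [Lockable]
  take Lockable:  [object] + [Lockable Transformer Resolver Optimizer Checker Visitor object] + [Lockable]
  take Transformer:  [object] + [Transformer Resolver Optimizer Checker Visitor object]
  take Resolver:  [object] + [Resolver Optimizer Checker Visitor object]
  take Optimizer:  [object] + [Optimizer Checker Visitor object]
  take Checker:  [object] + [Checker Visitor object]
  take Visitor:  [object] + [Visitor object]
  take object:  [object] + [object]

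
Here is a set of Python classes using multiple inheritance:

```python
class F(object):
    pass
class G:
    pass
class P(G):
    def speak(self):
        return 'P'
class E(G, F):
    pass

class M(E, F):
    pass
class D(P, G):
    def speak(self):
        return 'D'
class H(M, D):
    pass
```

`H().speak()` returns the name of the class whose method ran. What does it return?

L[H] = H + merge(L[M], L[D], [M D])
  take M:  [M E G F object] + [D P G object] + [M D]
  take E:  [E G F object] + [D P G object] + [D]
  take D:  [G F object] + [D P G object] + [D]
  take P:  [G F object] + [P G object]
  take G:  [G F object] + [G object]
  take F:  [F object] + [object]
  take object:  [object] + [object]
MRO: H M E D P G F object
speak is defined in: D, P. First along the MRO is D.

D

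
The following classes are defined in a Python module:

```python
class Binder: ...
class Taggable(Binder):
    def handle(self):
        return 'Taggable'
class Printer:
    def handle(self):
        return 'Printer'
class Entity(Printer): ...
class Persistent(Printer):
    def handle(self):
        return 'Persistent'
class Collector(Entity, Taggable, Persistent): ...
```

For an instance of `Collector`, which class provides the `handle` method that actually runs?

L[Collector] = Collector + merge(L[Entity], L[Taggable], L[Persistent], [Entity Taggable Persistent])
  take Entity:  [Entity Printer object] + [Taggable Binder object] + [Persistent Printer object] + [Entity Taggable Persistent]
  take Taggable:  [Printer object] + [Taggable Binder object] + [Persistent Printer object] + [Taggable Persistent]
  take Binder:  [Printer object] + [Binder object] + [Persistent Printer object] + [Persistent]
  take Persistent:  [Printer object] + [object] + [Persistent Printer object] + [Persistent]
  take Printer:  [Printer object] + [object] + [Printer object]
  take object:  [object] + [object] + [object]
MRO: Collector Entity Taggable Binder Persistent Printer object
handle is defined in: Persistent, Printer, Taggable. First along the MRO is Taggable.

Taggable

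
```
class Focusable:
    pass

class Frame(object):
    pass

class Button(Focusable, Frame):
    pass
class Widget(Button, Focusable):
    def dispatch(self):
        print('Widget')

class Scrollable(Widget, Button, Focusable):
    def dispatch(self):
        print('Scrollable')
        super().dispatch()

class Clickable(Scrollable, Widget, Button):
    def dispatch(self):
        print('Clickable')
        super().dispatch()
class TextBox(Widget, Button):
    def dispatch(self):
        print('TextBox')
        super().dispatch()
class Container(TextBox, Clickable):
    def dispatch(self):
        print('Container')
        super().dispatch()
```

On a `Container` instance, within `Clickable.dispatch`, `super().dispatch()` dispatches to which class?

L[Container] = Container + merge(L[TextBox], L[Clickable], [TextBox Clickable])
  take TextBox:  [TextBox Widget Button Focusable Frame object] + [Clickable Scrollable Widget Button Focusable Frame object] + [TextBox Clickable]
  take Clickable:  [Widget Button Focusable Frame object] + [Clickable Scrollable Widget Button Focusable Frame object] + [Clickable]
  take Scrollable:  [Widget Button Focusable Frame object] + [Scrollable Widget Button Focusable Frame object]
  take Widget:  [Widget Button Focusable Frame object] + [Widget Button Focusable Frame object]
  take Button:  [Button Focusable Frame object] + [Button Focusable Frame object]
  take Focusable:  [Focusable Frame object] + [Focusable Frame object]
  take Frame:  [Frame object] + [Frame object]
  take object:  [object] + [object]
MRO: Container TextBox Clickable Scrollable Widget Button Focusable Frame object
super() in Clickable.dispatch on a Container instance goes to the class after Clickable in Container's MRO: Scrollable.

Scrollable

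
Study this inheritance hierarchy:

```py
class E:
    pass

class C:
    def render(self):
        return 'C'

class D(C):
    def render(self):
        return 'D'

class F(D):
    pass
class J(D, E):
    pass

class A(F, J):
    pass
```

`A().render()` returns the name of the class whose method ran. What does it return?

L[A] = A + merge(L[F], L[J], [F J])
  take F:  [F D C object] + [J D C E object] + [F J]
  take J:  [D C object] + [J D C E object] + [J]
  take D:  [D C object] + [D C E object]
  take C:  [C object] + [C E object]
  take E:  [object] + [E object]
  take object:  [object] + [object]
MRO: A F J D C E object
render is defined in: C, D. First along the MRO is D.

D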